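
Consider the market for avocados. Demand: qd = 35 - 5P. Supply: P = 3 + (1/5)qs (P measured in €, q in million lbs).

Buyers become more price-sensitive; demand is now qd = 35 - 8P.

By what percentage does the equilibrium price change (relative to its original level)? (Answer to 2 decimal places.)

-23.08

Before the shock: 35 - 5P = 5P - 15 ⇒ 50 = 10P ⇒ P = 5, q = 10.
With the change applied: demand qd = 35 - 8P, supply qs = 5P - 15.
Equate the new curves: 35 - 8P = 5P - 15, giving 50 = 13P, P = 50/13 ≈ 3.8462, q = 55/13 ≈ 4.2308.
%ΔP = (3.8462 − 5) / 5 × 100 = -23.08%.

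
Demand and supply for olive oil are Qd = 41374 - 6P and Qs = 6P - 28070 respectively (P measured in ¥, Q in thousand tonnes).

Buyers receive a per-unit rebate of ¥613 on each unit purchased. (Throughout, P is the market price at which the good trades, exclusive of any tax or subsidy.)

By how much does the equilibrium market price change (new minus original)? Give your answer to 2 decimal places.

Before the shock: 41374 - 6P = 6P - 28070 ⇒ 69444 = 12P ⇒ P = 5787, Q = 6652.
Since buyers' out-of-pocket price is the market price minus the rebate, the effective demand curve becomes Qd = 45052 - 6P.
Clearing the new market: 45052 - 6P = 6P - 28070, so P = 6093.5 and Q = 8491.
ΔP = 6093.5 − 5787 = +306.50.

+306.50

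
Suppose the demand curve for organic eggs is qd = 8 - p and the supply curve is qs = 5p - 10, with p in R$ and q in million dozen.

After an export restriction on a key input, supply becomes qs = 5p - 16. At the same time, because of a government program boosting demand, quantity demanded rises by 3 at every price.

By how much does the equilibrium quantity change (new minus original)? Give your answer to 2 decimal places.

+1.50

Original equilibrium: 8 - p = 5p - 10 gives 18 = 6p, so p = 3 and q = 5.
With the change applied: demand qd = 11 - p, supply qs = 5p - 16.
Clearing the new market: 11 - p = 5p - 16, so p = 4.5 and q = 6.5.
Δq = 6.5 − 5 = +1.50.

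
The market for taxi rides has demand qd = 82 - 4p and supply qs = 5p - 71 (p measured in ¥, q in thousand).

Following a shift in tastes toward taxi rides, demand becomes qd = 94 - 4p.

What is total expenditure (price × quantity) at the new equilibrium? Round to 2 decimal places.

Initially, 82 - 4p = 5p - 71, so 153 = 9p and p = 17, q = 14.
With the change applied: demand qd = 94 - 4p, supply qs = 5p - 71.
Clearing the new market: 94 - 4p = 5p - 71, so p = 55/3 ≈ 18.3333 and q = 62/3 ≈ 20.6667.
New expenditure = 18.3333 × 20.6667 = 378.89.

378.89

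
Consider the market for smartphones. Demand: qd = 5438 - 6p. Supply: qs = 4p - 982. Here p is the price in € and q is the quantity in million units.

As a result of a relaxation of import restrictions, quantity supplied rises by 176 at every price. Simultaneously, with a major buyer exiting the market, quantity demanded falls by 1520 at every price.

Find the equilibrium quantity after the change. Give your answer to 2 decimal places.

Solve the original market: 5438 - 6p = 4p - 982, hence p = 642 and q = 1586.
With the change applied: demand qd = 3918 - 6p, supply qs = 4p - 806.
New equilibrium: 3918 - 6p = 4p - 806 ⇒ 4724 = 10p ⇒ p = 472.4, q = 1083.6.

1083.60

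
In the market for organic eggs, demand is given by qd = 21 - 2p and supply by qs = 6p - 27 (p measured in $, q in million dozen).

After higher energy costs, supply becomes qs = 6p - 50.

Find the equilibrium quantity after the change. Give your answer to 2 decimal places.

3.25

Before the shock: 21 - 2p = 6p - 27 ⇒ 48 = 8p ⇒ p = 6, q = 9.
The shock moves the curves to qd = 21 - 2p and qs = 6p - 50.
Setting them equal: 21 - 2p = 6p - 50 → 71 = 8p, so p = 8.875 and q = 3.25.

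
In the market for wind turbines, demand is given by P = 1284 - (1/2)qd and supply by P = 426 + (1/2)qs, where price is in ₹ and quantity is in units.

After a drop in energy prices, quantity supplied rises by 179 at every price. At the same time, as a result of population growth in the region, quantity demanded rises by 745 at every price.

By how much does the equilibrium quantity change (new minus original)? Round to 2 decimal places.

Solve the original market: 2568 - 2P = 2P - 852, hence P = 855 and q = 858.
The new curves are qd = 3313 - 2P (demand) and qs = 2P - 673 (supply).
Setting them equal: 3313 - 2P = 2P - 673 → 3986 = 4P, so P = 996.5 and q = 1320.
Δq = 1320 − 858 = +462.00.

+462.00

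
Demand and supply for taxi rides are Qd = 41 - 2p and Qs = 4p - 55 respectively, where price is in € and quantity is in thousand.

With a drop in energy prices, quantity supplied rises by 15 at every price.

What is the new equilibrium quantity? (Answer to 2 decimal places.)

Initially, 41 - 2p = 4p - 55, so 96 = 6p and p = 16, Q = 9.
The new curves are Qd = 41 - 2p (demand) and Qs = 4p - 40 (supply).
Clearing the new market: 41 - 2p = 4p - 40, so p = 13.5 and Q = 14.

14.00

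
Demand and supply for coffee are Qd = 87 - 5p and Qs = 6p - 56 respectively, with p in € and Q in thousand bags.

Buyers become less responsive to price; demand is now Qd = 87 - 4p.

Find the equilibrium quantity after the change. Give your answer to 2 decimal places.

29.80

Original equilibrium: 87 - 5p = 6p - 56 gives 143 = 11p, so p = 13 and Q = 22.
The shock moves the curves to Qd = 87 - 4p and Qs = 6p - 56.
Equate the new curves: 87 - 4p = 6p - 56, giving 143 = 10p, p = 14.3, Q = 29.8.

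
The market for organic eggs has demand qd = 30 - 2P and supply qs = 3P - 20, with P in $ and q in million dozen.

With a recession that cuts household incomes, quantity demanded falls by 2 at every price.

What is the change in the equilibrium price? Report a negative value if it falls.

-0.4

Before the shock: 30 - 2P = 3P - 20 ⇒ 50 = 5P ⇒ P = 10, q = 10.
With the change applied: demand qd = 28 - 2P, supply qs = 3P - 20.
New equilibrium: 28 - 2P = 3P - 20 ⇒ 48 = 5P ⇒ P = 9.6, q = 8.8.
ΔP = 9.6 − 10 = -0.4.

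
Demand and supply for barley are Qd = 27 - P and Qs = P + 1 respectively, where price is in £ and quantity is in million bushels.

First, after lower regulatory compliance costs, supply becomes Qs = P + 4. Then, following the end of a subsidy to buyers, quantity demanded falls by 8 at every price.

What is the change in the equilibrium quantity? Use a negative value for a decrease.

Initially, 27 - P = P + 1, so 26 = 2P and P = 13, Q = 14.
The new curves are Qd = 19 - P (demand) and Qs = P + 4 (supply).
Setting them equal: 19 - P = P + 4 → 15 = 2P, so P = 7.5 and Q = 11.5.
ΔQ = 11.5 − 14 = -2.5.

-2.5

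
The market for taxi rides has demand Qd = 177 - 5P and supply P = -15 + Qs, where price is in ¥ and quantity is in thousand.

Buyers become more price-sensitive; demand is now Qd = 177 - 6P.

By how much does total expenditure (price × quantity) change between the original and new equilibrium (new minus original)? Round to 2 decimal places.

-251.27

Original equilibrium: 177 - 5P = P + 15 gives 162 = 6P, so P = 27 and Q = 42.
With the change applied: demand Qd = 177 - 6P, supply Qs = P + 15.
Equate the new curves: 177 - 6P = P + 15, giving 162 = 7P, P = 162/7 ≈ 23.1429, Q = 267/7 ≈ 38.1429.
Expenditure moves from 27×42 = 1134 to 23.1429×38.1429 = 882.7347; change = -251.27.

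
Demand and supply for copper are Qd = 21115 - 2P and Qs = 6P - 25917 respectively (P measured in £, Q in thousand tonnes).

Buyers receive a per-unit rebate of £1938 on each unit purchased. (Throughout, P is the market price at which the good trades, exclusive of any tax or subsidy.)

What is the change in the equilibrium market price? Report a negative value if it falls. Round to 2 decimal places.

+484.50

Original equilibrium: 21115 - 2P = 6P - 25917 gives 47032 = 8P, so P = 5879 and Q = 9357.
Since buyers' out-of-pocket price is the market price minus the rebate, the effective demand curve becomes Qd = 24991 - 2P.
Setting them equal: 24991 - 2P = 6P - 25917 → 50908 = 8P, so P = 6363.5 and Q = 12264.
ΔP = 6363.5 − 5879 = +484.50.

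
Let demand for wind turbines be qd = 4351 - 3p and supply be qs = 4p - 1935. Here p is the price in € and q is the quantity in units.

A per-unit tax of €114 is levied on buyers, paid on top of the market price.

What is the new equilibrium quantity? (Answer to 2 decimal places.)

1461.57

Original equilibrium: 4351 - 3p = 4p - 1935 gives 6286 = 7p, so p = 898 and q = 1657.
Since buyers pay the price plus the tax, the effective demand curve becomes qd = 4009 - 3p.
Setting them equal: 4009 - 3p = 4p - 1935 → 5944 = 7p, so p = 5944/7 ≈ 849.1429 and q = 10231/7 ≈ 1461.5714.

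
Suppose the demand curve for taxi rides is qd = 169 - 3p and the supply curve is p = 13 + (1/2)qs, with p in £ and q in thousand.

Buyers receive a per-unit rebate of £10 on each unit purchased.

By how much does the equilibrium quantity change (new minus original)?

+12

Initially, 169 - 3p = 2p - 26, so 195 = 5p and p = 39, q = 52.
Since buyers' out-of-pocket price is the market price minus the rebate, the effective demand curve becomes qd = 199 - 3p.
Setting them equal: 199 - 3p = 2p - 26 → 225 = 5p, so p = 45 and q = 64.
Δq = 64 − 52 = +12.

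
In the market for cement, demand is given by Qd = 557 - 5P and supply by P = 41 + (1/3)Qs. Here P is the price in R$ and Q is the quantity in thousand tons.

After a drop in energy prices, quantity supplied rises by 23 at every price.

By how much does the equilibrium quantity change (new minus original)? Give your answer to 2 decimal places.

Original equilibrium: 557 - 5P = 3P - 123 gives 680 = 8P, so P = 85 and Q = 132.
The new curves are Qd = 557 - 5P (demand) and Qs = 3P - 100 (supply).
Equate the new curves: 557 - 5P = 3P - 100, giving 657 = 8P, P = 82.125, Q = 146.375.
ΔQ = 146.375 − 132 = +14.38.

+14.38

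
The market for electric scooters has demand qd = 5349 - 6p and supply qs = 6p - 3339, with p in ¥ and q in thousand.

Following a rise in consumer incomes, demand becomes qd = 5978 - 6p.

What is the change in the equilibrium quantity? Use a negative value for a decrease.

+314.5

Before the shock: 5349 - 6p = 6p - 3339 ⇒ 8688 = 12p ⇒ p = 724, q = 1005.
After the shift, demand is qd = 5978 - 6p and supply is qs = 6p - 3339.
Clearing the new market: 5978 - 6p = 6p - 3339, so p = 9317/12 ≈ 776.4167 and q = 1319.5.
Δq = 1319.5 − 1005 = +314.5.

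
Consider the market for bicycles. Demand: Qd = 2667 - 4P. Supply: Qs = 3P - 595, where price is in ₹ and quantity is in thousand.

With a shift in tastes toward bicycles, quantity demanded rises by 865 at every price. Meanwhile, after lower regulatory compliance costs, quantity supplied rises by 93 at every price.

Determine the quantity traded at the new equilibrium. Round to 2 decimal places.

Initially, 2667 - 4P = 3P - 595, so 3262 = 7P and P = 466, Q = 803.
The shock moves the curves to Qd = 3532 - 4P and Qs = 3P - 502.
New equilibrium: 3532 - 4P = 3P - 502 ⇒ 4034 = 7P ⇒ P = 4034/7 ≈ 576.2857, Q = 8588/7 ≈ 1226.8571.

1226.86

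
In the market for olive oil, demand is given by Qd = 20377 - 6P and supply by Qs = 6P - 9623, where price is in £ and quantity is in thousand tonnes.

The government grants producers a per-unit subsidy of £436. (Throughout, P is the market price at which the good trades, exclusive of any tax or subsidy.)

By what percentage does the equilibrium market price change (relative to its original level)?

-8.72

Solve the original market: 20377 - 6P = 6P - 9623, hence P = 2500 and Q = 5377.
Since sellers receive the price plus the subsidy, the effective supply curve becomes Qs = 6P - 7007.
New equilibrium: 20377 - 6P = 6P - 7007 ⇒ 27384 = 12P ⇒ P = 2282, Q = 6685.
%ΔP = (2282 − 2500) / 2500 × 100 = -8.72%.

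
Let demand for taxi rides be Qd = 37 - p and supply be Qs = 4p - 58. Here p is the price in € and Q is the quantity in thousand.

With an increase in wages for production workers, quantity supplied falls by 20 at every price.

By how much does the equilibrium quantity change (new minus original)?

-4

Original equilibrium: 37 - p = 4p - 58 gives 95 = 5p, so p = 19 and Q = 18.
The new curves are Qd = 37 - p (demand) and Qs = 4p - 78 (supply).
Clearing the new market: 37 - p = 4p - 78, so p = 23 and Q = 14.
ΔQ = 14 − 18 = -4.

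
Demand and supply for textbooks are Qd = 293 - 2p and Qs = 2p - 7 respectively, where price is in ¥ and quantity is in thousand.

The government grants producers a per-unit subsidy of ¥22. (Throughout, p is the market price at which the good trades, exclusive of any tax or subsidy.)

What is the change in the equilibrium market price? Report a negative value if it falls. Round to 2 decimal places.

Initially, 293 - 2p = 2p - 7, so 300 = 4p and p = 75, Q = 143.
Since sellers receive the price plus the subsidy, the effective supply curve becomes Qs = 2p + 37.
Setting them equal: 293 - 2p = 2p + 37 → 256 = 4p, so p = 64 and Q = 165.
Δp = 64 − 75 = -11.00.

-11.00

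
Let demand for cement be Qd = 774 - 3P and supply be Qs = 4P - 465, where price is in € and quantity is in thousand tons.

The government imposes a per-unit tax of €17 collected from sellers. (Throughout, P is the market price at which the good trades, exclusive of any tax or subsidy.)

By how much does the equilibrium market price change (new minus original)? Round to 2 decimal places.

Solve the original market: 774 - 3P = 4P - 465, hence P = 177 and Q = 243.
Since sellers keep the price net of the tax, the effective supply curve becomes Qs = 4P - 533.
Equate the new curves: 774 - 3P = 4P - 533, giving 1307 = 7P, P = 1307/7 ≈ 186.7143, Q = 1497/7 ≈ 213.8571.
ΔP = 186.7143 − 177 = +9.71.

+9.71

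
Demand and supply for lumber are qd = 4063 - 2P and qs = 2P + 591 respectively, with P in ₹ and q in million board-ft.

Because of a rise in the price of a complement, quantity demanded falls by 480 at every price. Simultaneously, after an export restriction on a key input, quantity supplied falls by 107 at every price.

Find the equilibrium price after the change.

774.75

Original equilibrium: 4063 - 2P = 2P + 591 gives 3472 = 4P, so P = 868 and q = 2327.
With the change applied: demand qd = 3583 - 2P, supply qs = 2P + 484.
Equate the new curves: 3583 - 2P = 2P + 484, giving 3099 = 4P, P = 774.75, q = 2033.5.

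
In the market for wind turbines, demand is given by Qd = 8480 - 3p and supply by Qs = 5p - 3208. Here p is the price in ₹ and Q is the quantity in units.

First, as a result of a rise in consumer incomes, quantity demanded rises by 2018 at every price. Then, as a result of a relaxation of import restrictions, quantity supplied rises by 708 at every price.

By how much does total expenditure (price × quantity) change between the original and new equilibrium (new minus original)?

Solve the original market: 8480 - 3p = 5p - 3208, hence p = 1461 and Q = 4097.
After the shift, demand is Qd = 10498 - 3p and supply is Qs = 5p - 2500.
Equate the new curves: 10498 - 3p = 5p - 2500, giving 12998 = 8p, p = 1624.75, Q = 5623.75.
Expenditure moves from 1461×4097 = 5985717 to 1624.75×5623.75 = 9137187.8125; change = +3151470.8125.

+3151470.8125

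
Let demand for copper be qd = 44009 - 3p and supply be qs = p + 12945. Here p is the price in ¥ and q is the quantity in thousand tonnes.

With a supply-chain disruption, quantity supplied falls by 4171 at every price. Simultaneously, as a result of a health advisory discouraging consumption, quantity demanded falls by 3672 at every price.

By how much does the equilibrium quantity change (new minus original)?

-4046.25

Before the shock: 44009 - 3p = p + 12945 ⇒ 31064 = 4p ⇒ p = 7766, q = 20711.
The new curves are qd = 40337 - 3p (demand) and qs = p + 8774 (supply).
New equilibrium: 40337 - 3p = p + 8774 ⇒ 31563 = 4p ⇒ p = 7890.75, q = 16664.75.
Δq = 16664.75 − 20711 = -4046.25.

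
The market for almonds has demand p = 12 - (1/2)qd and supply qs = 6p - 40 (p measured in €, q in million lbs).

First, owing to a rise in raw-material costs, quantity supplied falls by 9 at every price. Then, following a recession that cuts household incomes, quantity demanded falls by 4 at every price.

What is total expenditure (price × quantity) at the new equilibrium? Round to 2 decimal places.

23.72

Solve the original market: 24 - 2p = 6p - 40, hence p = 8 and q = 8.
The shock moves the curves to qd = 20 - 2p and qs = 6p - 49.
New equilibrium: 20 - 2p = 6p - 49 ⇒ 69 = 8p ⇒ p = 8.625, q = 2.75.
New expenditure = 8.625 × 2.75 = 23.72.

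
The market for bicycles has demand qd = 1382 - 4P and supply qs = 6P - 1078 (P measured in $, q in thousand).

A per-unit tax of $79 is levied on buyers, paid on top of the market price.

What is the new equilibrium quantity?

Solve the original market: 1382 - 4P = 6P - 1078, hence P = 246 and q = 398.
Since buyers pay the price plus the tax, the effective demand curve becomes qd = 1066 - 4P.
New equilibrium: 1066 - 4P = 6P - 1078 ⇒ 2144 = 10P ⇒ P = 214.4, q = 208.4.

208.4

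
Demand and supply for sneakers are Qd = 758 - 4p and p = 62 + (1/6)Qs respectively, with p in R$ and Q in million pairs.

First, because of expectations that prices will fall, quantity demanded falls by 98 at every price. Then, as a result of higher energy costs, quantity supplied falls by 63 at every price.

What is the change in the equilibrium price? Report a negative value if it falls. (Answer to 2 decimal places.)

Before the shock: 758 - 4p = 6p - 372 ⇒ 1130 = 10p ⇒ p = 113, Q = 306.
After the shift, demand is Qd = 660 - 4p and supply is Qs = 6p - 435.
New equilibrium: 660 - 4p = 6p - 435 ⇒ 1095 = 10p ⇒ p = 109.5, Q = 222.
Δp = 109.5 − 113 = -3.50.

-3.50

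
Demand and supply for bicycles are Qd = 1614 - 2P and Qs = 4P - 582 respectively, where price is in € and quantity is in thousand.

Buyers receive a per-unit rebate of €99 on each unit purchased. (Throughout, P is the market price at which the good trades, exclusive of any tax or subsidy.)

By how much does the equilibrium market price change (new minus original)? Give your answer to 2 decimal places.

Original equilibrium: 1614 - 2P = 4P - 582 gives 2196 = 6P, so P = 366 and Q = 882.
Since buyers' out-of-pocket price is the market price minus the rebate, the effective demand curve becomes Qd = 1812 - 2P.
Setting them equal: 1812 - 2P = 4P - 582 → 2394 = 6P, so P = 399 and Q = 1014.
ΔP = 399 − 366 = +33.00.

+33.00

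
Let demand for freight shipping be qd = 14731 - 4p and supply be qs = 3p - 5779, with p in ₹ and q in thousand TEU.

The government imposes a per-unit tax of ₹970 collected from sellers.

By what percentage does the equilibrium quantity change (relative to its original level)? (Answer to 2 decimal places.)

-55.23

Initially, 14731 - 4p = 3p - 5779, so 20510 = 7p and p = 2930, q = 3011.
Since sellers keep the price net of the tax, the effective supply curve becomes qs = 3p - 8689.
Equate the new curves: 14731 - 4p = 3p - 8689, giving 23420 = 7p, p = 23420/7 ≈ 3345.7143, q = 9437/7 ≈ 1348.1429.
%Δq = (1348.1429 − 3011) / 3011 × 100 = -55.23%.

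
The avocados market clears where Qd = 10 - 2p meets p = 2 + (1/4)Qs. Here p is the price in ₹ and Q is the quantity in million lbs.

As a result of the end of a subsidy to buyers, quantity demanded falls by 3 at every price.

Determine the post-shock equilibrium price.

2.5

Original equilibrium: 10 - 2p = 4p - 8 gives 18 = 6p, so p = 3 and Q = 4.
The new curves are Qd = 7 - 2p (demand) and Qs = 4p - 8 (supply).
Setting them equal: 7 - 2p = 4p - 8 → 15 = 6p, so p = 2.5 and Q = 2.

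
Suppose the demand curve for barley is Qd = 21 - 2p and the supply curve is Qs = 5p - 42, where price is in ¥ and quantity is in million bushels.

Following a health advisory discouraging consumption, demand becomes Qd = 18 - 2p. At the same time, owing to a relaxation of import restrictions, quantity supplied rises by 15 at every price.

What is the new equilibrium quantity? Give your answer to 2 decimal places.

Before the shock: 21 - 2p = 5p - 42 ⇒ 63 = 7p ⇒ p = 9, Q = 3.
The new curves are Qd = 18 - 2p (demand) and Qs = 5p - 27 (supply).
Equate the new curves: 18 - 2p = 5p - 27, giving 45 = 7p, p = 45/7 ≈ 6.4286, Q = 36/7 ≈ 5.1429.

5.14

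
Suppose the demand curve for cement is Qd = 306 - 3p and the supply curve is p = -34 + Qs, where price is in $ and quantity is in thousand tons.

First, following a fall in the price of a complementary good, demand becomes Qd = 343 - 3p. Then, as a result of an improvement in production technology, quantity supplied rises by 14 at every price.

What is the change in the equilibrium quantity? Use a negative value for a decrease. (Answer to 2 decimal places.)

+19.75

Original equilibrium: 306 - 3p = p + 34 gives 272 = 4p, so p = 68 and Q = 102.
After the shift, demand is Qd = 343 - 3p and supply is Qs = p + 48.
Setting them equal: 343 - 3p = p + 48 → 295 = 4p, so p = 73.75 and Q = 121.75.
ΔQ = 121.75 − 102 = +19.75.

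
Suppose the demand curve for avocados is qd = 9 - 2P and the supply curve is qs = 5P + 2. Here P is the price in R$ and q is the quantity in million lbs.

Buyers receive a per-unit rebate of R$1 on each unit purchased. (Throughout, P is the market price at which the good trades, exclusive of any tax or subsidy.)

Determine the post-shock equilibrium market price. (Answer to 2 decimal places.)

Original equilibrium: 9 - 2P = 5P + 2 gives 7 = 7P, so P = 1 and q = 7.
Since buyers' out-of-pocket price is the market price minus the rebate, the effective demand curve becomes qd = 11 - 2P.
Clearing the new market: 11 - 2P = 5P + 2, so P = 9/7 ≈ 1.2857 and q = 59/7 ≈ 8.4286.

1.29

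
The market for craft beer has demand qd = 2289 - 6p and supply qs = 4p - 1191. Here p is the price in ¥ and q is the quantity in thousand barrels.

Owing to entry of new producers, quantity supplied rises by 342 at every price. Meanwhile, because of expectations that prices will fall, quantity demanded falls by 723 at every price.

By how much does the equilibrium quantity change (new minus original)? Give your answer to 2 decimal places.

Initially, 2289 - 6p = 4p - 1191, so 3480 = 10p and p = 348, q = 201.
The shock moves the curves to qd = 1566 - 6p and qs = 4p - 849.
Clearing the new market: 1566 - 6p = 4p - 849, so p = 241.5 and q = 117.
Δq = 117 − 201 = -84.00.

-84.00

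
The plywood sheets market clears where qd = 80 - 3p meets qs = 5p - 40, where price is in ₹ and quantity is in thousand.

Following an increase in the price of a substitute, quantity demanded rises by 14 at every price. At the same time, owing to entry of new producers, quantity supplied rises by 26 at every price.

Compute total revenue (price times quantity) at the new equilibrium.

Initially, 80 - 3p = 5p - 40, so 120 = 8p and p = 15, q = 35.
With the change applied: demand qd = 94 - 3p, supply qs = 5p - 14.
New equilibrium: 94 - 3p = 5p - 14 ⇒ 108 = 8p ⇒ p = 13.5, q = 53.5.
New expenditure = 13.5 × 53.5 = 722.25.

722.25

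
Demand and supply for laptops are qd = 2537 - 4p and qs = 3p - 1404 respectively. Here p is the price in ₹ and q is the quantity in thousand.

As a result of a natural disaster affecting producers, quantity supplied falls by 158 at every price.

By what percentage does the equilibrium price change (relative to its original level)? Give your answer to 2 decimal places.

Original equilibrium: 2537 - 4p = 3p - 1404 gives 3941 = 7p, so p = 563 and q = 285.
The shock moves the curves to qd = 2537 - 4p and qs = 3p - 1562.
Setting them equal: 2537 - 4p = 3p - 1562 → 4099 = 7p, so p = 4099/7 ≈ 585.5714 and q = 1363/7 ≈ 194.7143.
%Δp = (585.5714 − 563) / 563 × 100 = +4.01%.

+4.01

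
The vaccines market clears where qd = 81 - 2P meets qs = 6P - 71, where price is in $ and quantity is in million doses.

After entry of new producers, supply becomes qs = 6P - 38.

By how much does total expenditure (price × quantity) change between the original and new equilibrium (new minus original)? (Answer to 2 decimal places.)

-54.66

Solve the original market: 81 - 2P = 6P - 71, hence P = 19 and q = 43.
With the change applied: demand qd = 81 - 2P, supply qs = 6P - 38.
Equate the new curves: 81 - 2P = 6P - 38, giving 119 = 8P, P = 14.875, q = 51.25.
Expenditure moves from 19×43 = 817 to 14.875×51.25 = 762.34375; change = -54.66.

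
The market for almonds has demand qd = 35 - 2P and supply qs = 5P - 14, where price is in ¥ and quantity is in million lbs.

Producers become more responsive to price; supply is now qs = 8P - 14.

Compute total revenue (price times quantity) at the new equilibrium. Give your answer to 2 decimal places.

Solve the original market: 35 - 2P = 5P - 14, hence P = 7 and q = 21.
With the change applied: demand qd = 35 - 2P, supply qs = 8P - 14.
Equate the new curves: 35 - 2P = 8P - 14, giving 49 = 10P, P = 4.9, q = 25.2.
New expenditure = 4.9 × 25.2 = 123.48.

123.48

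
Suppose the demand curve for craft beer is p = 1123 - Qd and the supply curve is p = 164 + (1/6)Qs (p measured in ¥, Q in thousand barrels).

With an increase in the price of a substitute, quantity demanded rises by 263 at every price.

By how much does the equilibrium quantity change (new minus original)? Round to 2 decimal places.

Before the shock: 1123 - p = 6p - 984 ⇒ 2107 = 7p ⇒ p = 301, Q = 822.
With the change applied: demand Qd = 1386 - p, supply Qs = 6p - 984.
Clearing the new market: 1386 - p = 6p - 984, so p = 2370/7 ≈ 338.5714 and Q = 7332/7 ≈ 1047.4286.
ΔQ = 1047.4286 − 822 = +225.43.

+225.43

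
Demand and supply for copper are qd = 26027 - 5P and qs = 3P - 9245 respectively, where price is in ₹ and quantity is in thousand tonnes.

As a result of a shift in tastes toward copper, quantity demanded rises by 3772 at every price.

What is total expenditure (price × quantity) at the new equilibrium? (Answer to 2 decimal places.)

Solve the original market: 26027 - 5P = 3P - 9245, hence P = 4409 and q = 3982.
After the shift, demand is qd = 29799 - 5P and supply is qs = 3P - 9245.
Clearing the new market: 29799 - 5P = 3P - 9245, so P = 4880.5 and q = 5396.5.
New expenditure = 4880.5 × 5396.5 = 26337618.25.

26337618.25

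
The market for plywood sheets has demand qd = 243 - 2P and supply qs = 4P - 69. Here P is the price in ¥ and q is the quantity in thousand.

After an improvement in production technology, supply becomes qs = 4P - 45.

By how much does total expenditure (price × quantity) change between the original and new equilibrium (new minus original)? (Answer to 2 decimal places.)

Before the shock: 243 - 2P = 4P - 69 ⇒ 312 = 6P ⇒ P = 52, q = 139.
The new curves are qd = 243 - 2P (demand) and qs = 4P - 45 (supply).
New equilibrium: 243 - 2P = 4P - 45 ⇒ 288 = 6P ⇒ P = 48, q = 147.
Expenditure moves from 52×139 = 7228 to 48×147 = 7056; change = -172.00.

-172.00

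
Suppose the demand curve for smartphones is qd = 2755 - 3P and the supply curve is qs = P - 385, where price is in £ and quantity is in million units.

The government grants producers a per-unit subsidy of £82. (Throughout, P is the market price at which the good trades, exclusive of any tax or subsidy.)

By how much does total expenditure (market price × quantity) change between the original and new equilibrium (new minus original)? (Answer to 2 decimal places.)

Solve the original market: 2755 - 3P = P - 385, hence P = 785 and q = 400.
Since sellers receive the price plus the subsidy, the effective supply curve becomes qs = P - 303.
Equate the new curves: 2755 - 3P = P - 303, giving 3058 = 4P, P = 764.5, q = 461.5.
Expenditure moves from 785×400 = 314000 to 764.5×461.5 = 352816.75; change = +38816.75.

+38816.75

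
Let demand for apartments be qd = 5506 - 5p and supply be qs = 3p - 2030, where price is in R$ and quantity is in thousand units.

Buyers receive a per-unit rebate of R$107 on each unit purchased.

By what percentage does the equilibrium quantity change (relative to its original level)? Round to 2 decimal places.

Solve the original market: 5506 - 5p = 3p - 2030, hence p = 942 and q = 796.
Since buyers' out-of-pocket price is the market price minus the rebate, the effective demand curve becomes qd = 6041 - 5p.
Equate the new curves: 6041 - 5p = 3p - 2030, giving 8071 = 8p, p = 1008.875, q = 996.625.
%Δq = (996.625 − 796) / 796 × 100 = +25.20%.

+25.20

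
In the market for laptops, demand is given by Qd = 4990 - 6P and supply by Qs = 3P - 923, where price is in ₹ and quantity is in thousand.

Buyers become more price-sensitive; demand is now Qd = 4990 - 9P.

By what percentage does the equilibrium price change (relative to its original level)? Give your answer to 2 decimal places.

Original equilibrium: 4990 - 6P = 3P - 923 gives 5913 = 9P, so P = 657 and Q = 1048.
With the change applied: demand Qd = 4990 - 9P, supply Qs = 3P - 923.
Equate the new curves: 4990 - 9P = 3P - 923, giving 5913 = 12P, P = 492.75, Q = 555.25.
%ΔP = (492.75 − 657) / 657 × 100 = -25.00%.

-25.00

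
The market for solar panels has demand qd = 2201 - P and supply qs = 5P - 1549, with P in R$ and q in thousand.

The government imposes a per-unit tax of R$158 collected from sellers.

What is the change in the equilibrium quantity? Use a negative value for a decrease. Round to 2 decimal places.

Initially, 2201 - P = 5P - 1549, so 3750 = 6P and P = 625, q = 1576.
Since sellers keep the price net of the tax, the effective supply curve becomes qs = 5P - 2339.
Equate the new curves: 2201 - P = 5P - 2339, giving 4540 = 6P, P = 2270/3 ≈ 756.6667, q = 4333/3 ≈ 1444.3333.
Δq = 1444.3333 − 1576 = -131.67.

-131.67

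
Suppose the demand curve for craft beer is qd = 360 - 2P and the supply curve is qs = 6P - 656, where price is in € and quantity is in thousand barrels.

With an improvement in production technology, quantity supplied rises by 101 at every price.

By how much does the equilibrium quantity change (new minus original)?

+25.25

Before the shock: 360 - 2P = 6P - 656 ⇒ 1016 = 8P ⇒ P = 127, q = 106.
The shock moves the curves to qd = 360 - 2P and qs = 6P - 555.
Clearing the new market: 360 - 2P = 6P - 555, so P = 114.375 and q = 131.25.
Δq = 131.25 − 106 = +25.25.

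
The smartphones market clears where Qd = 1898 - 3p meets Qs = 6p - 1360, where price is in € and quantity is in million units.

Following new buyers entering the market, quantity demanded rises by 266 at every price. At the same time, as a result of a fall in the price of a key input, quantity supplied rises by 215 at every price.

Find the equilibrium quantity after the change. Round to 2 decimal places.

1061.00

Solve the original market: 1898 - 3p = 6p - 1360, hence p = 362 and Q = 812.
With the change applied: demand Qd = 2164 - 3p, supply Qs = 6p - 1145.
Clearing the new market: 2164 - 3p = 6p - 1145, so p = 1103/3 ≈ 367.6667 and Q = 1061.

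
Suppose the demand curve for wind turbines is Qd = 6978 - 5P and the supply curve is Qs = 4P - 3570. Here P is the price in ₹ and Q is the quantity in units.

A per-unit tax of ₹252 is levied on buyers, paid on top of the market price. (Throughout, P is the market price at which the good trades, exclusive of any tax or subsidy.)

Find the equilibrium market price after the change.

Solve the original market: 6978 - 5P = 4P - 3570, hence P = 1172 and Q = 1118.
Since buyers pay the price plus the tax, the effective demand curve becomes Qd = 5718 - 5P.
Setting them equal: 5718 - 5P = 4P - 3570 → 9288 = 9P, so P = 1032 and Q = 558.

1032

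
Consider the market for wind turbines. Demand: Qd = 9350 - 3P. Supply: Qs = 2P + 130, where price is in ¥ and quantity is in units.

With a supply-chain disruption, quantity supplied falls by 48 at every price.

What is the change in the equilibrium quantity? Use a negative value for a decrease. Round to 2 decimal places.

Initially, 9350 - 3P = 2P + 130, so 9220 = 5P and P = 1844, Q = 3818.
After the shift, demand is Qd = 9350 - 3P and supply is Qs = 2P + 82.
Equate the new curves: 9350 - 3P = 2P + 82, giving 9268 = 5P, P = 1853.6, Q = 3789.2.
ΔQ = 3789.2 − 3818 = -28.80.

-28.80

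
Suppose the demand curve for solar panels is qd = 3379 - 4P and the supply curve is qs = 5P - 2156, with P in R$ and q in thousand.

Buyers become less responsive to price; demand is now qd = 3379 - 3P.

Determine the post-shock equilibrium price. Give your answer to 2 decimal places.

Initially, 3379 - 4P = 5P - 2156, so 5535 = 9P and P = 615, q = 919.
With the change applied: demand qd = 3379 - 3P, supply qs = 5P - 2156.
Clearing the new market: 3379 - 3P = 5P - 2156, so P = 691.875 and q = 1303.375.

691.88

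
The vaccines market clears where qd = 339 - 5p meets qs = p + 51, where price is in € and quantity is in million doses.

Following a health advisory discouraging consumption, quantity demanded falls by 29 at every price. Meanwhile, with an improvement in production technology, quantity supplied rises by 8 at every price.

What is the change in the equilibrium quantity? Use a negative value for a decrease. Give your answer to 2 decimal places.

Original equilibrium: 339 - 5p = p + 51 gives 288 = 6p, so p = 48 and q = 99.
The shock moves the curves to qd = 310 - 5p and qs = p + 59.
Setting them equal: 310 - 5p = p + 59 → 251 = 6p, so p = 251/6 ≈ 41.8333 and q = 605/6 ≈ 100.8333.
Δq = 100.8333 − 99 = +1.83.

+1.83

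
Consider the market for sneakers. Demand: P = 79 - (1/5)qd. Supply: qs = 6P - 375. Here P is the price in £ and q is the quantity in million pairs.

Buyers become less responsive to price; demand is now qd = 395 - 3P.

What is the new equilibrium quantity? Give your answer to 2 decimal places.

Original equilibrium: 395 - 5P = 6P - 375 gives 770 = 11P, so P = 70 and q = 45.
The new curves are qd = 395 - 3P (demand) and qs = 6P - 375 (supply).
Equate the new curves: 395 - 3P = 6P - 375, giving 770 = 9P, P = 770/9 ≈ 85.5556, q = 415/3 ≈ 138.3333.

138.33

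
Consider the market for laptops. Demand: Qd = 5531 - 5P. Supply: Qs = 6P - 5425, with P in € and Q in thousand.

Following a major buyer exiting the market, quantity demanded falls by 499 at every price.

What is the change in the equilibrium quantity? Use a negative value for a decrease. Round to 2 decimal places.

Solve the original market: 5531 - 5P = 6P - 5425, hence P = 996 and Q = 551.
After the shift, demand is Qd = 5032 - 5P and supply is Qs = 6P - 5425.
Clearing the new market: 5032 - 5P = 6P - 5425, so P = 10457/11 ≈ 950.6364 and Q = 3067/11 ≈ 278.8182.
ΔQ = 278.8182 − 551 = -272.18.

-272.18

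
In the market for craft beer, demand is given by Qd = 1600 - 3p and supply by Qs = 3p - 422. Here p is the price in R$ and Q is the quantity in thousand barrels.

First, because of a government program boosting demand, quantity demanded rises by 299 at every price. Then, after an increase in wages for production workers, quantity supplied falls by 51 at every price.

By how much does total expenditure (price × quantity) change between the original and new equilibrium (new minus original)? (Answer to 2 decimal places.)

+83379.67

Original equilibrium: 1600 - 3p = 3p - 422 gives 2022 = 6p, so p = 337 and Q = 589.
The shock moves the curves to Qd = 1899 - 3p and Qs = 3p - 473.
Equate the new curves: 1899 - 3p = 3p - 473, giving 2372 = 6p, p = 1186/3 ≈ 395.3333, Q = 713.
Expenditure moves from 337×589 = 198493 to 395.3333×713 = 281872.6667; change = +83379.67.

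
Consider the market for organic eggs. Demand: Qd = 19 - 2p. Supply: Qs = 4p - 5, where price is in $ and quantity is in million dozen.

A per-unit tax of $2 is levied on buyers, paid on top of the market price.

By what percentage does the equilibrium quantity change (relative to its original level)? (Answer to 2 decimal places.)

Original equilibrium: 19 - 2p = 4p - 5 gives 24 = 6p, so p = 4 and Q = 11.
Since buyers pay the price plus the tax, the effective demand curve becomes Qd = 15 - 2p.
Setting them equal: 15 - 2p = 4p - 5 → 20 = 6p, so p = 10/3 ≈ 3.3333 and Q = 25/3 ≈ 8.3333.
%ΔQ = (8.3333 − 11) / 11 × 100 = -24.24%.

-24.24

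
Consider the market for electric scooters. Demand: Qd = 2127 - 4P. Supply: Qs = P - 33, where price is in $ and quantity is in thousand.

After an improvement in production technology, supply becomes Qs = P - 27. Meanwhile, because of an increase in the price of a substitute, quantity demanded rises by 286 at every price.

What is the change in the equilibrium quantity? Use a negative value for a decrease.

+62

Initially, 2127 - 4P = P - 33, so 2160 = 5P and P = 432, Q = 399.
The shock moves the curves to Qd = 2413 - 4P and Qs = P - 27.
Clearing the new market: 2413 - 4P = P - 27, so P = 488 and Q = 461.
ΔQ = 461 − 399 = +62.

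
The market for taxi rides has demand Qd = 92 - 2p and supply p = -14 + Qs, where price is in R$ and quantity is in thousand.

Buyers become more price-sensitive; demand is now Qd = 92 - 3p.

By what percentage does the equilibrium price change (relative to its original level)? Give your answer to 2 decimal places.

Solve the original market: 92 - 2p = p + 14, hence p = 26 and Q = 40.
The shock moves the curves to Qd = 92 - 3p and Qs = p + 14.
New equilibrium: 92 - 3p = p + 14 ⇒ 78 = 4p ⇒ p = 19.5, Q = 33.5.
%Δp = (19.5 − 26) / 26 × 100 = -25.00%.

-25.00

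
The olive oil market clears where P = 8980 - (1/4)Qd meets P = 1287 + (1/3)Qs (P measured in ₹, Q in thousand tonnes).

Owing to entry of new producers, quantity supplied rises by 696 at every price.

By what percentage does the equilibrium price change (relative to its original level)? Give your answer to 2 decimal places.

Original equilibrium: 35920 - 4P = 3P - 3861 gives 39781 = 7P, so P = 5683 and Q = 13188.
The shock moves the curves to Qd = 35920 - 4P and Qs = 3P - 3165.
Clearing the new market: 35920 - 4P = 3P - 3165, so P = 39085/7 ≈ 5583.5714 and Q = 95100/7 ≈ 13585.7143.
%ΔP = (5583.5714 − 5683) / 5683 × 100 = -1.75%.

-1.75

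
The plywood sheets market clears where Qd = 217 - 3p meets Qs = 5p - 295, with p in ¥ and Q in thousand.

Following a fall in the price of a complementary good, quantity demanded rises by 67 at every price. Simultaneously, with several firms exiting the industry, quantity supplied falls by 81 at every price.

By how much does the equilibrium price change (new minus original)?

Solve the original market: 217 - 3p = 5p - 295, hence p = 64 and Q = 25.
After the shift, demand is Qd = 284 - 3p and supply is Qs = 5p - 376.
Clearing the new market: 284 - 3p = 5p - 376, so p = 82.5 and Q = 36.5.
Δp = 82.5 − 64 = +18.5.

+18.5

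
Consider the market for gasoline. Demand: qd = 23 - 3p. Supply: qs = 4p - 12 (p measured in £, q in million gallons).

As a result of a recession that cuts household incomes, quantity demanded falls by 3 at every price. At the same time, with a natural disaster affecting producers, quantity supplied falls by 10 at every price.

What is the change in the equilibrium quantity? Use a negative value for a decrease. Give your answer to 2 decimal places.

-6.00

Original equilibrium: 23 - 3p = 4p - 12 gives 35 = 7p, so p = 5 and q = 8.
After the shift, demand is qd = 20 - 3p and supply is qs = 4p - 22.
New equilibrium: 20 - 3p = 4p - 22 ⇒ 42 = 7p ⇒ p = 6, q = 2.
Δq = 2 − 8 = -6.00.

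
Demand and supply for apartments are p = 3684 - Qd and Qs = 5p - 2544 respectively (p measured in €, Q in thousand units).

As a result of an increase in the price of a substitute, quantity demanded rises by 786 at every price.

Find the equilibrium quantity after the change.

Before the shock: 3684 - p = 5p - 2544 ⇒ 6228 = 6p ⇒ p = 1038, Q = 2646.
With the change applied: demand Qd = 4470 - p, supply Qs = 5p - 2544.
Setting them equal: 4470 - p = 5p - 2544 → 7014 = 6p, so p = 1169 and Q = 3301.

3301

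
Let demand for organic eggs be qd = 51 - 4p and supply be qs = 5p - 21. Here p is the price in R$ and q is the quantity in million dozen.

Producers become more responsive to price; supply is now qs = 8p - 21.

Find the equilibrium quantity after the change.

27

Solve the original market: 51 - 4p = 5p - 21, hence p = 8 and q = 19.
With the change applied: demand qd = 51 - 4p, supply qs = 8p - 21.
Setting them equal: 51 - 4p = 8p - 21 → 72 = 12p, so p = 6 and q = 27.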